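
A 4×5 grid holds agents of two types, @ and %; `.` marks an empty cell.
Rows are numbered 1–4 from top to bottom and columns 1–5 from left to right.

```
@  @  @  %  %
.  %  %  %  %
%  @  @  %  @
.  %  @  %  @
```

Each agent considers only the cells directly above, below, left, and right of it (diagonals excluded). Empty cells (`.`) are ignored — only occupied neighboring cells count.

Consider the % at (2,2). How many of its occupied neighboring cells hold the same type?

Occupied neighbors of (2,2): (1,2)=@, (3,2)=@, (2,3)=%.
Same type (%): 1 of 3.

1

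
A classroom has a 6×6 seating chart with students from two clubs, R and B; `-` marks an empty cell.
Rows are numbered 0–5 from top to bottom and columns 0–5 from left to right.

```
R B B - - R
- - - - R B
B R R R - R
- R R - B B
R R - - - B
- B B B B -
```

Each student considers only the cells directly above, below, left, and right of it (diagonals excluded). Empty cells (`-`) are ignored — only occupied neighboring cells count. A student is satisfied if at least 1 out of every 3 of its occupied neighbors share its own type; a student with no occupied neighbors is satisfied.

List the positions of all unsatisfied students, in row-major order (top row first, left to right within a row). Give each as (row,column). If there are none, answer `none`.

(0,0), (0,5), (1,4), (1,5), (2,0), (2,5)

(0,0)R 0/1 not
(0,1)B 1/2 satisfied
(0,2)B 1/1 satisfied
(0,5)R 0/1 not
(1,4)R 0/1 not
(1,5)B 0/3 not
(2,0)B 0/1 not
(2,1)R 2/3 satisfied
(2,2)R 3/3 satisfied
(2,3)R 1/1 satisfied
(2,5)R 0/2 not
(3,1)R 3/3 satisfied
(3,2)R 2/2 satisfied
(3,4)B 1/1 satisfied
(3,5)B 2/3 satisfied
(4,0)R 1/1 satisfied
(4,1)R 2/3 satisfied
(4,5)B 1/1 satisfied
(5,1)B 1/2 satisfied
(5,2)B 2/2 satisfied
(5,3)B 2/2 satisfied
(5,4)B 1/1 satisfied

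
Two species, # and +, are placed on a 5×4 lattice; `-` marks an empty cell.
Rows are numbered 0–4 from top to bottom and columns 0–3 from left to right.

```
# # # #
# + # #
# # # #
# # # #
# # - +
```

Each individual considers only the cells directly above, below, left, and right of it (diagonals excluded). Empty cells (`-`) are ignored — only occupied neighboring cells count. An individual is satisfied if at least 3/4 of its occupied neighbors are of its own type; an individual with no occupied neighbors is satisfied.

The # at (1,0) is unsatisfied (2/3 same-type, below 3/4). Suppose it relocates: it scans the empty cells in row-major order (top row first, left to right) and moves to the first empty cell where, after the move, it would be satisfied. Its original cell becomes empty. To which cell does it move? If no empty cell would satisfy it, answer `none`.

Vacating (1,0). Empty cells in order:
  (4,2): 2/3 same-type → still unsatisfied.

none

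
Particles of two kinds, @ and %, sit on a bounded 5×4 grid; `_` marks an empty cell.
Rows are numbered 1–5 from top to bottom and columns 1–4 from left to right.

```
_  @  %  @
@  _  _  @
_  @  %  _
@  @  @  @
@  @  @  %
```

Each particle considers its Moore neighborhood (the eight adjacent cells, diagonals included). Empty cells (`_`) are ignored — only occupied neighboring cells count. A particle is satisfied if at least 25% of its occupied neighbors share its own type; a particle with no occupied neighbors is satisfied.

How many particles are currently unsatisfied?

3

Row 1: (1,2)@ 1/2 ok · (1,3)% 0/3 unhappy · (1,4)@ 1/2 ok
Row 2: (2,1)@ 2/2 ok · (2,4)@ 1/3 ok
Row 3: (3,2)@ 4/5 ok · (3,3)% 0/5 unhappy
Row 4: (4,1)@ 4/4 ok · (4,2)@ 6/7 ok · (4,3)@ 5/7 ok · (4,4)@ 2/4 ok
Row 5: (5,1)@ 3/3 ok · (5,2)@ 5/5 ok · (5,3)@ 4/5 ok · (5,4)% 0/3 unhappy
Unsatisfied: (1,3), (3,3), (5,4) — 3 in total.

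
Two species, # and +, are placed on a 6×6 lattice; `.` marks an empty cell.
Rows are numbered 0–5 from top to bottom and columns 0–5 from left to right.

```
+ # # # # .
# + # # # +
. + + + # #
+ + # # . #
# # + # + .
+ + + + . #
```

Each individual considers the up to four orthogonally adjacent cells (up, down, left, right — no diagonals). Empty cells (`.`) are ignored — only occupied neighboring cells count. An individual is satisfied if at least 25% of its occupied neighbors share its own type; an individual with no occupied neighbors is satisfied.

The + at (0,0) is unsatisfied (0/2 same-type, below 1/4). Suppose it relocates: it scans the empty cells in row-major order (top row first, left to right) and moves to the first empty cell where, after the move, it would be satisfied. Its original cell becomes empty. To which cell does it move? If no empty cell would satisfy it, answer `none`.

Vacating (0,0). Empty cells in order:
  (0,5): 1/2 same-type → satisfied — stop here.

(0,5)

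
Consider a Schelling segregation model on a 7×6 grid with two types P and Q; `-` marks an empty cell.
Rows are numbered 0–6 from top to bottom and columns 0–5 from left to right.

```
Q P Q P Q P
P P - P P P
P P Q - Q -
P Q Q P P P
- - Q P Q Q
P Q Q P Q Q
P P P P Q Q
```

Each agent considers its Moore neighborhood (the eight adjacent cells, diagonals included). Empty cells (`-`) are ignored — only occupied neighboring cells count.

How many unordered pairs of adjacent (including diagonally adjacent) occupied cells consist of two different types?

52

Scan each occupied cell's neighbors to the right and below (and the two forward diagonals) so each pair is counted once.
From row 0: 12 unlike of 18 pairs (running 12/18).
From row 1: 5 unlike of 12 pairs (running 17/30).
From row 2: 8 unlike of 13 pairs (running 25/43).
From row 3: 9 unlike of 16 pairs (running 34/59).
From row 4: 6 unlike of 14 pairs (running 40/73).
From row 5: 11 unlike of 21 pairs (running 51/94).
From row 6: 1 unlike of 5 pairs (running 52/99).
Total adjacent occupied pairs: 99; unlike-type pairs: 52.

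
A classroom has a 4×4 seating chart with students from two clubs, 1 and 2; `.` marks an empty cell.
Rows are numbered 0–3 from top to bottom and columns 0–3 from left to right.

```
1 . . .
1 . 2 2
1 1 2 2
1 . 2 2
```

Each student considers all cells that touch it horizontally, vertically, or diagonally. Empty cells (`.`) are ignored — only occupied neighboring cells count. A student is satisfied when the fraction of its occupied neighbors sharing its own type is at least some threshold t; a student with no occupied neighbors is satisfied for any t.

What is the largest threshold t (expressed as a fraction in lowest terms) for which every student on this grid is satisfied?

(0,0)1 1/1
(1,0)1 3/3
(1,2)2 3/4
(1,3)2 3/3
(2,0)1 3/3
(2,1)1 3/6
(2,2)2 5/6
(2,3)2 5/5
(3,0)1 2/2
(3,2)2 3/4
(3,3)2 3/3
The smallest same-type fraction is 3/6 at (2,1), which reduces to 1/2. Any threshold above that leaves this student unsatisfied.

1/2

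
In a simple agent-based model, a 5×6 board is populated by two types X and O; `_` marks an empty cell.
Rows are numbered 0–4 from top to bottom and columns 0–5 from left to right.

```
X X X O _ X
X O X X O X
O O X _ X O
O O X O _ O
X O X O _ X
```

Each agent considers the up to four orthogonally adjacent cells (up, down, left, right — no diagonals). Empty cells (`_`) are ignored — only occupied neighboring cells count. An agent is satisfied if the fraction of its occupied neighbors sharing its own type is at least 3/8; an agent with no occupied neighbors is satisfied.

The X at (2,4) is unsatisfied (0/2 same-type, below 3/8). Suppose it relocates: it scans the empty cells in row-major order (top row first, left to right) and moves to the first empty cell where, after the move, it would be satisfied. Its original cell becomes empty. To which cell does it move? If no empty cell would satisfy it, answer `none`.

(2,3)

Vacating (2,4). Empty cells in order:
  (0,4): 1/3 same-type → still unsatisfied.
  (2,3): 2/3 same-type → satisfied — stop here.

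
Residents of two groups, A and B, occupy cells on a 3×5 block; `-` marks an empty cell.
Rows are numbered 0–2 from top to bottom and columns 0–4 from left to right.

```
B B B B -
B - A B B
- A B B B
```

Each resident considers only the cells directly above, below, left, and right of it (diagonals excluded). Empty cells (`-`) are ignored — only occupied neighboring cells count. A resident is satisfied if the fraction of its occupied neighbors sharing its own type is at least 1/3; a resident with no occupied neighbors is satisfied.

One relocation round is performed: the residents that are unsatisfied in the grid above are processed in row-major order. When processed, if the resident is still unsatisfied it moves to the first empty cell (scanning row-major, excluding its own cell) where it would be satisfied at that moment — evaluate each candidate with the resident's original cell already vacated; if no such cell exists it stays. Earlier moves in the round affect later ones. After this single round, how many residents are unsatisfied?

0

Initially unsatisfied (in order): (1,2), (2,1).
  (1,2) → (1,1).
  (2,1): now satisfied by earlier moves; stays.
Resulting grid:
B B B B -
B A - B B
- A B B B
All satisfied now.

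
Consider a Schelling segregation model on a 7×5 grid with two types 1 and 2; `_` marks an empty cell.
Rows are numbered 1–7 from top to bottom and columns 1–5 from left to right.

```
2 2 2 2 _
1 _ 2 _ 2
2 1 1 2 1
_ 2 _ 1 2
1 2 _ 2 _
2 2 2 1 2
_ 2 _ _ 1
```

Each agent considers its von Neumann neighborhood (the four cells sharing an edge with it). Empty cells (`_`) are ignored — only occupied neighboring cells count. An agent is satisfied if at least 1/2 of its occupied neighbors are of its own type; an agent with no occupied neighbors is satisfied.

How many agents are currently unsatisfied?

14

(1,1)2 1/2 ✓
(1,2)2 2/2 ✓
(1,3)2 3/3 ✓
(1,4)2 1/1 ✓
(2,1)1 0/2 ✗
(2,3)2 1/2 ✓
(2,5)2 0/1 ✗
(3,1)2 0/2 ✗
(3,2)1 1/3 ✗
(3,3)1 1/3 ✗
(3,4)2 0/3 ✗
(3,5)1 0/3 ✗
(4,2)2 1/2 ✓
(4,4)1 0/3 ✗
(4,5)2 0/2 ✗
(5,1)1 0/2 ✗
(5,2)2 2/3 ✓
(5,4)2 0/2 ✗
(6,1)2 1/2 ✓
(6,2)2 4/4 ✓
(6,3)2 1/2 ✓
(6,4)1 0/3 ✗
(6,5)2 0/2 ✗
(7,2)2 1/1 ✓
(7,5)1 0/1 ✗
Unsatisfied: (2,1), (2,5), (3,1), (3,2), (3,3), (3,4), (3,5), (4,4), (4,5), (5,1), (5,4), (6,4), (6,5), (7,5) — 14 in total.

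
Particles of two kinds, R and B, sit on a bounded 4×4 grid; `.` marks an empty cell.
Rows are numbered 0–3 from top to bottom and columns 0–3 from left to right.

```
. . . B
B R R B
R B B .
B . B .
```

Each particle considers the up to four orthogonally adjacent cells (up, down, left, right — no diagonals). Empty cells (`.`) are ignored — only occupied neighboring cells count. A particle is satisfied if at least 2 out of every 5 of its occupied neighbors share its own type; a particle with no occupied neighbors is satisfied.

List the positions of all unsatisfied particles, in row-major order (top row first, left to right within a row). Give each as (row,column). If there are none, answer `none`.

(1,0), (1,1), (1,2), (2,0), (2,1), (3,0)

(0,3)B 1/1 ✓
(1,0)B 0/2 ✗
(1,1)R 1/3 ✗
(1,2)R 1/3 ✗
(1,3)B 1/2 ✓
(2,0)R 0/3 ✗
(2,1)B 1/3 ✗
(2,2)B 2/3 ✓
(3,0)B 0/1 ✗
(3,2)B 1/1 ✓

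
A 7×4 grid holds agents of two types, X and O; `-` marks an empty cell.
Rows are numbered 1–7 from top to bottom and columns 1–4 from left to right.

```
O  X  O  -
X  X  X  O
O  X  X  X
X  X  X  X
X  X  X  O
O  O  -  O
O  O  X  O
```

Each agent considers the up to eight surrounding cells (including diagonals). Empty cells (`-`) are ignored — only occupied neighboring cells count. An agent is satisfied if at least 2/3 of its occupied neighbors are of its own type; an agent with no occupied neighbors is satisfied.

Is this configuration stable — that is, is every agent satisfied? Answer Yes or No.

Row 1: (1,1)O 0/3 not · (1,2)X 3/5 not · (1,3)O 1/4 not
Row 2: (2,1)X 3/5 not · (2,2)X 5/8 not · (2,3)X 5/7 satisfied · (2,4)O 1/4 not
Row 3: (3,1)O 0/5 not · (3,2)X 7/8 satisfied · (3,3)X 7/8 satisfied · (3,4)X 4/5 satisfied
Row 4: (4,1)X 4/5 satisfied · (4,2)X 7/8 satisfied · (4,3)X 7/8 satisfied · (4,4)X 4/5 satisfied
Row 5: (5,1)X 3/5 not · (5,2)X 5/7 satisfied · (5,3)X 4/7 not · (5,4)O 1/4 not
Row 6: (6,1)O 3/5 not · (6,2)O 3/7 not · (6,4)O 2/4 not
Row 7: (7,1)O 3/3 satisfied · (7,2)O 3/4 satisfied · (7,3)X 0/4 not · (7,4)O 1/2 not
For instance (1,1) has only 0/3 same-type neighbors, below 2/3.

No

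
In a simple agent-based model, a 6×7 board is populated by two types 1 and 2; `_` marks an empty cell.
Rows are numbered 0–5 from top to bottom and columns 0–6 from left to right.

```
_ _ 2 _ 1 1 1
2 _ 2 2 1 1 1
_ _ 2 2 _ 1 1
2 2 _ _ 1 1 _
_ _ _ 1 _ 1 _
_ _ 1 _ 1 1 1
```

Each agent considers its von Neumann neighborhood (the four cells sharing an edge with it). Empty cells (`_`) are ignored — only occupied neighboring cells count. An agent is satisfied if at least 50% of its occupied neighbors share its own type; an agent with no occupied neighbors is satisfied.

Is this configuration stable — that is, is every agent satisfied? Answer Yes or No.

Yes

(0,2)2 1/1 ok
(0,4)1 2/2 ok
(0,5)1 3/3 ok
(0,6)1 2/2 ok
(1,0)2 0/0 ok
(1,2)2 3/3 ok
(1,3)2 2/3 ok
(1,4)1 2/3 ok
(1,5)1 4/4 ok
(1,6)1 3/3 ok
(2,2)2 2/2 ok
(2,3)2 2/2 ok
(2,5)1 3/3 ok
(2,6)1 2/2 ok
(3,0)2 1/1 ok
(3,1)2 1/1 ok
(3,4)1 1/1 ok
(3,5)1 3/3 ok
(4,3)1 0/0 ok
(4,5)1 2/2 ok
(5,2)1 0/0 ok
(5,4)1 1/1 ok
(5,5)1 3/3 ok
(5,6)1 1/1 ok
All meet the threshold, so the configuration is stable.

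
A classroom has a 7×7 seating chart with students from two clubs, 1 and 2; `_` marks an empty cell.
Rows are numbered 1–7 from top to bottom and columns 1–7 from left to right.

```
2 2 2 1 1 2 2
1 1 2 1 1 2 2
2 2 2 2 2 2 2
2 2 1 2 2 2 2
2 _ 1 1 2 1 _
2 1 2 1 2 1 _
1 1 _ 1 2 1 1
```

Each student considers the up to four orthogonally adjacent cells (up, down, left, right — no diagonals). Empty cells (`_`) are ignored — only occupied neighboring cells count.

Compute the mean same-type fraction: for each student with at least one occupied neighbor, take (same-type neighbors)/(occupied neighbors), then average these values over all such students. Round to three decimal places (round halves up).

(1,1)2 1/2
(1,2)2 2/3
(1,3)2 2/3
(1,4)1 2/3
(1,5)1 2/3
(1,6)2 2/3
(1,7)2 2/2
(2,1)1 1/3
(2,2)1 1/4
(2,3)2 2/4
(2,4)1 2/4
(2,5)1 2/4
(2,6)2 3/4
(2,7)2 3/3
(3,1)2 2/3
(3,2)2 3/4
(3,3)2 3/4
(3,4)2 3/4
(3,5)2 3/4
(3,6)2 4/4
(3,7)2 3/3
(4,1)2 3/3
(4,2)2 2/3
(4,3)1 1/4
(4,4)2 2/4
(4,5)2 4/4
(4,6)2 3/4
(4,7)2 2/2
(5,1)2 2/2
(5,3)1 2/3
(5,4)1 2/4
(5,5)2 2/4
(5,6)1 1/3
(6,1)2 1/3
(6,2)1 1/3
(6,3)2 0/3
(6,4)1 2/4
(6,5)2 2/4
(6,6)1 2/3
(7,1)1 1/2
(7,2)1 2/2
(7,4)1 1/2
(7,5)2 1/3
(7,6)1 2/3
(7,7)1 1/1
Sum over 45 students: 1/2 + 2/3 + 2/3 + 2/3 + 2/3 + 2/3 + 2/2 + 1/3 + 1/4 + 2/4 + 2/4 + 2/4 + 3/4 + 3/3 + 2/3 + 3/4 + 3/4 + 3/4 + 3/4 + 4/4 + 3/3 + 3/3 + 2/3 + 1/4 + 2/4 + 4/4 + 3/4 + 2/2 + 2/2 + 2/3 + 2/4 + 2/4 + 1/3 + 1/3 + 1/3 + 0/3 + 2/4 + 2/4 + 2/3 + 1/2 + 2/2 + 1/2 + 1/3 + 2/3 + 1/1 = 173/6; mean = 173/6 ÷ 45 = 173/270 = 0.640740… → 0.641.

0.641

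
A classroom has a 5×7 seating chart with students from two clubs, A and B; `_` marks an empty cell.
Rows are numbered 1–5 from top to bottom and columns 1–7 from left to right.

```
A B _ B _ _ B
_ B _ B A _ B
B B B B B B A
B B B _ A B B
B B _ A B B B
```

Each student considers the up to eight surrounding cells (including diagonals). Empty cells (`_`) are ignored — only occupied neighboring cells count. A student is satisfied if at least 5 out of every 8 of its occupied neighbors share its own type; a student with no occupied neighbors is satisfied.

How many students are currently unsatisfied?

Row 1: (1,1)A 0/2 not · (1,2)B 1/2 not · (1,4)B 1/2 not · (1,7)B 1/1 satisfied
Row 2: (2,2)B 4/5 satisfied · (2,4)B 4/5 satisfied · (2,5)A 0/5 not · (2,7)B 2/3 satisfied
Row 3: (3,1)B 4/4 satisfied · (3,2)B 6/6 satisfied · (3,3)B 6/6 satisfied · (3,4)B 4/6 satisfied · (3,5)B 4/6 satisfied · (3,6)B 4/7 not · (3,7)A 0/4 not
Row 4: (4,1)B 5/5 satisfied · (4,2)B 7/7 satisfied · (4,3)B 5/6 satisfied · (4,5)A 1/7 not · (4,6)B 6/8 satisfied · (4,7)B 4/5 satisfied
Row 5: (5,1)B 3/3 satisfied · (5,2)B 4/4 satisfied · (5,4)A 1/3 not · (5,5)B 2/4 not · (5,6)B 4/5 satisfied · (5,7)B 3/3 satisfied
Unsatisfied: (1,1), (1,2), (1,4), (2,5), (3,6), (3,7), (4,5), (5,4), (5,5) — 9 in total.

9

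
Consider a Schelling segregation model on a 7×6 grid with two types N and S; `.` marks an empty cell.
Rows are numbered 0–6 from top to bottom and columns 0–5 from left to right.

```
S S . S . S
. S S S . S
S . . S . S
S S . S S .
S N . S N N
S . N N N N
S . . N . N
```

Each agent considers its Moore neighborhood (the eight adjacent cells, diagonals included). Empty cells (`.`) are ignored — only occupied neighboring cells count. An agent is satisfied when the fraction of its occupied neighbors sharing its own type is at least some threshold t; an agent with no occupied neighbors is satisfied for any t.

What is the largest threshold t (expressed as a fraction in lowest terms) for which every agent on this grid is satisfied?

1/5

Row 0: (0,0)S 2/2 · (0,1)S 3/3 · (0,3)S 2/2 · (0,5)S 1/1
Row 1: (1,1)S 4/4 · (1,2)S 5/5 · (1,3)S 3/3 · (1,5)S 2/2
Row 2: (2,0)S 3/3 · (2,3)S 4/4 · (2,5)S 2/2
Row 3: (3,0)S 3/4 · (3,1)S 3/4 · (3,3)S 3/4 · (3,4)S 4/6
Row 4: (4,0)S 3/4 · (4,1)N 1/5 · (4,3)S 2/6 · (4,4)N 4/7 · (4,5)N 3/4
Row 5: (5,0)S 2/3 · (5,2)N 3/4 · (5,3)N 4/5 · (5,4)N 6/7 · (5,5)N 4/4
Row 6: (6,0)S 1/1 · (6,3)N 3/3 · (6,5)N 2/2
The smallest same-type fraction is 1/5 at (4,1), which reduces to 1/5. Any threshold above that leaves this agent unsatisfied.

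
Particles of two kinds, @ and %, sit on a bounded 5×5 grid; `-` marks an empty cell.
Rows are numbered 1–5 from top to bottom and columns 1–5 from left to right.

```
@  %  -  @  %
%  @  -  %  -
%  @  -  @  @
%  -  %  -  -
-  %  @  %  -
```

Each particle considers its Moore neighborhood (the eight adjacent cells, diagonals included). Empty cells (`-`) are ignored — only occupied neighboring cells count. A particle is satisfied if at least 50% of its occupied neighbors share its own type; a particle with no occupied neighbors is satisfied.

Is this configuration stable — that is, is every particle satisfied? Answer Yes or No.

(1,1)@ 1/3 not
(1,2)% 1/3 not
(1,4)@ 0/2 not
(1,5)% 1/2 satisfied
(2,1)% 2/5 not
(2,2)@ 2/5 not
(2,4)% 1/4 not
(3,1)% 2/4 satisfied
(3,2)@ 1/5 not
(3,4)@ 1/3 not
(3,5)@ 1/2 satisfied
(4,1)% 2/3 satisfied
(4,3)% 2/5 not
(5,2)% 2/3 satisfied
(5,3)@ 0/3 not
(5,4)% 1/2 satisfied
For instance (1,1) has only 1/3 same-type neighbors, below 1/2.

No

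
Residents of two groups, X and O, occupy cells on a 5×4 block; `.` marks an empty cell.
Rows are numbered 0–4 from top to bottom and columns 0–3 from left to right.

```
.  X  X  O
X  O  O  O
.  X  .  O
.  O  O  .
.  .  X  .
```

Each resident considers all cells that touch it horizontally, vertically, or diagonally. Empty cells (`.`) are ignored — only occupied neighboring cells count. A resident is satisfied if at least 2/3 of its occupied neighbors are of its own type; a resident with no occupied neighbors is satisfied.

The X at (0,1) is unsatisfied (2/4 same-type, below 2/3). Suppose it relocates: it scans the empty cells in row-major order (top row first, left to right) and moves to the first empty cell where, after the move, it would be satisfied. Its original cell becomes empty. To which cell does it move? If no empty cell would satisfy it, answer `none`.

none

Vacating (0,1). Empty cells in order:
  (0,0): 1/2 same-type → still unsatisfied.
  (2,0): 2/4 same-type → still unsatisfied.
  (2,2): 1/7 same-type → still unsatisfied.
  (3,0): 1/2 same-type → still unsatisfied.
  (3,3): 1/3 same-type → still unsatisfied.
  (4,0): 0/1 same-type → still unsatisfied.
  (4,1): 1/3 same-type → still unsatisfied.
  (4,3): 1/2 same-type → still unsatisfied.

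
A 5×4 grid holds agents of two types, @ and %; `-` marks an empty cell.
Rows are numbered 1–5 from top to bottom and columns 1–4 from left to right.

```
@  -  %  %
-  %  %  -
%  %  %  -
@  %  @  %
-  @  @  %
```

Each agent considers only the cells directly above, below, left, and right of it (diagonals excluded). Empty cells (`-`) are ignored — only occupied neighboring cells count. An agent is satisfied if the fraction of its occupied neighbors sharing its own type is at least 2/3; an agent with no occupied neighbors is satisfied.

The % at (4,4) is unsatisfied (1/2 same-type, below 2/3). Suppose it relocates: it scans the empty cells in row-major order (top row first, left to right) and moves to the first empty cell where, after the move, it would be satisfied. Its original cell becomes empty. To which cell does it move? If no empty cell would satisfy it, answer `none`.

Vacating (4,4). Empty cells in order:
  (1,2): 2/3 same-type → satisfied — stop here.

(1,2)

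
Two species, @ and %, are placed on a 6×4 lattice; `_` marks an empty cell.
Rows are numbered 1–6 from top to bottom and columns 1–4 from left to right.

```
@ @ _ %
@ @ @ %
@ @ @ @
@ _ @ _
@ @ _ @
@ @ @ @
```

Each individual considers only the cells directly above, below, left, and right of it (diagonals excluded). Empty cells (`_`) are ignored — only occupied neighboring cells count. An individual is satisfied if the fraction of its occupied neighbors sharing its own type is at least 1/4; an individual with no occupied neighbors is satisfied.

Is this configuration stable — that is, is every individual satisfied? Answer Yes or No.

Row 1: (1,1)@ 2/2 ok · (1,2)@ 2/2 ok · (1,4)% 1/1 ok
Row 2: (2,1)@ 3/3 ok · (2,2)@ 4/4 ok · (2,3)@ 2/3 ok · (2,4)% 1/3 ok
Row 3: (3,1)@ 3/3 ok · (3,2)@ 3/3 ok · (3,3)@ 4/4 ok · (3,4)@ 1/2 ok
Row 4: (4,1)@ 2/2 ok · (4,3)@ 1/1 ok
Row 5: (5,1)@ 3/3 ok · (5,2)@ 2/2 ok · (5,4)@ 1/1 ok
Row 6: (6,1)@ 2/2 ok · (6,2)@ 3/3 ok · (6,3)@ 2/2 ok · (6,4)@ 2/2 ok
All meet the threshold, so the configuration is stable.

Yes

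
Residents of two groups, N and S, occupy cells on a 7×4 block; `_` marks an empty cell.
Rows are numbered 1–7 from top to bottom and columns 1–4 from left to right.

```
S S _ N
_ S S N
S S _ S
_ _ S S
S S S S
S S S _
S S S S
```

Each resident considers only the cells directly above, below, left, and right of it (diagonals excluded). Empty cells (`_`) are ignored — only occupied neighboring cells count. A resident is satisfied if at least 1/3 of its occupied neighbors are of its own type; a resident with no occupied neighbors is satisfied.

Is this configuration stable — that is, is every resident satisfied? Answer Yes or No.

Row 1: (1,1)S 1/1 ✓ · (1,2)S 2/2 ✓ · (1,4)N 1/1 ✓
Row 2: (2,2)S 3/3 ✓ · (2,3)S 1/2 ✓ · (2,4)N 1/3 ✓
Row 3: (3,1)S 1/1 ✓ · (3,2)S 2/2 ✓ · (3,4)S 1/2 ✓
Row 4: (4,3)S 2/2 ✓ · (4,4)S 3/3 ✓
Row 5: (5,1)S 2/2 ✓ · (5,2)S 3/3 ✓ · (5,3)S 4/4 ✓ · (5,4)S 2/2 ✓
Row 6: (6,1)S 3/3 ✓ · (6,2)S 4/4 ✓ · (6,3)S 3/3 ✓
Row 7: (7,1)S 2/2 ✓ · (7,2)S 3/3 ✓ · (7,3)S 3/3 ✓ · (7,4)S 1/1 ✓
All meet the threshold, so the configuration is stable.

Yes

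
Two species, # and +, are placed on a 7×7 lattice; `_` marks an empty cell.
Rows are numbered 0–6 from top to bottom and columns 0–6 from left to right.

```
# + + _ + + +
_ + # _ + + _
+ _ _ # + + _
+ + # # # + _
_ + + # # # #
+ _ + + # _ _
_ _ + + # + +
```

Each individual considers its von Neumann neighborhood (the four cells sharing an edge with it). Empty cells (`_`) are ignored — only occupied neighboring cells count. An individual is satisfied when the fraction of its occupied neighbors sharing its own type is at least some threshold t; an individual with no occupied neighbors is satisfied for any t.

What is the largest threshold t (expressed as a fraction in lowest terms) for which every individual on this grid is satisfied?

0/1

Row 0: (0,0)# 0/1 · (0,1)+ 2/3 · (0,2)+ 1/2 · (0,4)+ 2/2 · (0,5)+ 3/3 · (0,6)+ 1/1
Row 1: (1,1)+ 1/2 · (1,2)# 0/2 · (1,4)+ 3/3 · (1,5)+ 3/3
Row 2: (2,0)+ 1/1 · (2,3)# 1/2 · (2,4)+ 2/4 · (2,5)+ 3/3
Row 3: (3,0)+ 2/2 · (3,1)+ 2/3 · (3,2)# 1/3 · (3,3)# 4/4 · (3,4)# 2/4 · (3,5)+ 1/3
Row 4: (4,1)+ 2/2 · (4,2)+ 2/4 · (4,3)# 2/4 · (4,4)# 4/4 · (4,5)# 2/3 · (4,6)# 1/1
Row 5: (5,0)+ — no occupied neighbors · (5,2)+ 3/3 · (5,3)+ 2/4 · (5,4)# 2/3
Row 6: (6,2)+ 2/2 · (6,3)+ 2/3 · (6,4)# 1/3 · (6,5)+ 1/2 · (6,6)+ 1/1
The smallest same-type fraction is 0/1 at (0,0), which reduces to 0/1. Any threshold above that leaves this individual unsatisfied.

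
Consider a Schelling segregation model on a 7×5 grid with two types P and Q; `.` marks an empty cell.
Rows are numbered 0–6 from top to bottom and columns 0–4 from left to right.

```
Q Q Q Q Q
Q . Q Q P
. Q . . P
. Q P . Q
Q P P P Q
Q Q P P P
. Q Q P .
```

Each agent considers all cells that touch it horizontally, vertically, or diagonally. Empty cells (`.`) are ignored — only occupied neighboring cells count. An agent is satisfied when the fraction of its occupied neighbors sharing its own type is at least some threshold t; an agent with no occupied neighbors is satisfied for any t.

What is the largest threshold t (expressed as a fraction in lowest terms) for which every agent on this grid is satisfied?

(0,0)Q 2/2
(0,1)Q 4/4
(0,2)Q 4/4
(0,3)Q 4/5
(0,4)Q 2/3
(1,0)Q 3/3
(1,2)Q 5/5
(1,3)Q 4/6
(1,4)P 1/4
(2,1)Q 3/4
(2,4)P 1/3
(3,1)Q 2/5
(3,2)P 3/5
(3,4)Q 1/3
(4,0)Q 3/4
(4,1)P 3/7
(4,2)P 5/7
(4,3)P 5/7
(4,4)Q 1/4
(5,0)Q 3/4
(5,1)Q 4/7
(5,2)P 5/8
(5,3)P 5/7
(5,4)P 3/4
(6,1)Q 3/4
(6,2)Q 2/5
(6,3)P 3/4
The smallest same-type fraction is 1/4 at (1,4), which reduces to 1/4. Any threshold above that leaves this agent unsatisfied.

1/4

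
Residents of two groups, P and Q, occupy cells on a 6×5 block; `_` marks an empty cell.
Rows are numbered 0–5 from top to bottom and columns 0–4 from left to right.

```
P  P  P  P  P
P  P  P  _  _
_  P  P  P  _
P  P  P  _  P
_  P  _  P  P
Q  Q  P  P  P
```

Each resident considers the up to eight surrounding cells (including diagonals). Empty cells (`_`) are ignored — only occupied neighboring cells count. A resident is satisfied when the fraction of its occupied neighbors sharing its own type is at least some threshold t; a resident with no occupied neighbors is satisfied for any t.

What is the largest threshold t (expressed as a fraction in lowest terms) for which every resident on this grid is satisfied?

(0,0)P 3/3
(0,1)P 5/5
(0,2)P 4/4
(0,3)P 3/3
(0,4)P 1/1
(1,0)P 4/4
(1,1)P 7/7
(1,2)P 7/7
(2,1)P 7/7
(2,2)P 6/6
(2,3)P 4/4
(3,0)P 3/3
(3,1)P 5/5
(3,2)P 6/6
(3,4)P 3/3
(4,1)P 4/6
(4,3)P 6/6
(4,4)P 4/4
(5,0)Q 1/2
(5,1)Q 1/3
(5,2)P 3/4
(5,3)P 4/4
(5,4)P 3/3
The smallest same-type fraction is 1/3 at (5,1), which reduces to 1/3. Any threshold above that leaves this resident unsatisfied.

1/3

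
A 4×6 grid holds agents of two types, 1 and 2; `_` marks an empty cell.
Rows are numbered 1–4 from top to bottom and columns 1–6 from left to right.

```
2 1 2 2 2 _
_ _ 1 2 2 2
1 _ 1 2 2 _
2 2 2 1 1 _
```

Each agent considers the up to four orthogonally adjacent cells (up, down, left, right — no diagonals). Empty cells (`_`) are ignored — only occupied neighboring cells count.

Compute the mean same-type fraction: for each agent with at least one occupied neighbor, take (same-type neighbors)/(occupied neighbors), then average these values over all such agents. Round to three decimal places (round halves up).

Row 1: (1,1)2 0/1 · (1,2)1 0/2 · (1,3)2 1/3 · (1,4)2 3/3 · (1,5)2 2/2
Row 2: (2,3)1 1/3 · (2,4)2 3/4 · (2,5)2 4/4 · (2,6)2 1/1
Row 3: (3,1)1 0/1 · (3,3)1 1/3 · (3,4)2 2/4 · (3,5)2 2/3
Row 4: (4,1)2 1/2 · (4,2)2 2/2 · (4,3)2 1/3 · (4,4)1 1/3 · (4,5)1 1/2
Sum over 18 agents: 0/1 + 0/2 + 1/3 + 3/3 + 2/2 + 1/3 + 3/4 + 4/4 + 1/1 + 0/1 + 1/3 + 2/4 + 2/3 + 1/2 + 2/2 + 1/3 + 1/3 + 1/2 = 115/12; mean = 115/12 ÷ 18 = 115/216 = 0.532407… → 0.532.

0.532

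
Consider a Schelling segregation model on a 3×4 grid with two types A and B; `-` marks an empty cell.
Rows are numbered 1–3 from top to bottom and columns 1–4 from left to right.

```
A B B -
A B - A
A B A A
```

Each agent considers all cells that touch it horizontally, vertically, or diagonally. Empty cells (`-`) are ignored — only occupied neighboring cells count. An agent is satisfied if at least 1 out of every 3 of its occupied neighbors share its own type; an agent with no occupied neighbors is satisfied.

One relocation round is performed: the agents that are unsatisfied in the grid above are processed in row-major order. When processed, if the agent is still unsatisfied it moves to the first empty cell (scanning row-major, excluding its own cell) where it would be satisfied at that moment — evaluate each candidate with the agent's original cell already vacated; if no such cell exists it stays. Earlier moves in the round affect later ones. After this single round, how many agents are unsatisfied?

Initially unsatisfied (in order): (3,2).
  (3,2) → (1,4).
Resulting grid:
A B B B
A B - A
A - A A
All satisfied now.

0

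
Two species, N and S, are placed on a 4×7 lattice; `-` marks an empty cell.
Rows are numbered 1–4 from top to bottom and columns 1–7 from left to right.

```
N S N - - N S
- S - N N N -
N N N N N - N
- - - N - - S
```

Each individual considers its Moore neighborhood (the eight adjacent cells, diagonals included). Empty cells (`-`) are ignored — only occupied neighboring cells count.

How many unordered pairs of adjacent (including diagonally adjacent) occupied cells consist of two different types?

10

Scan each occupied cell's neighbors to the right and below (and the two forward diagonals) so each pair is counted once.
Row 1: N(1,1)–S(1,2)≠ N(1,1)–S(2,2)≠ S(1,2)–N(1,3)≠ S(1,2)–S(2,2)= N(1,3)–N(2,4)= N(1,3)–S(2,2)≠ N(1,6)–S(1,7)≠ N(1,6)–N(2,6)= N(1,6)–N(2,5)= S(1,7)–N(2,6)≠  → 6/10 unlike.
Row 2: S(2,2)–N(3,2)≠ S(2,2)–N(3,3)≠ S(2,2)–N(3,1)≠ N(2,4)–N(2,5)= N(2,4)–N(3,4)= N(2,4)–N(3,5)= N(2,4)–N(3,3)= N(2,5)–N(2,6)= N(2,5)–N(3,5)= N(2,5)–N(3,4)= N(2,6)–N(3,7)= N(2,6)–N(3,5)=  → 3/12 unlike.
Row 3: N(3,1)–N(3,2)= N(3,2)–N(3,3)= N(3,3)–N(3,4)= N(3,3)–N(4,4)= N(3,4)–N(3,5)= N(3,4)–N(4,4)= N(3,5)–N(4,4)= N(3,7)–S(4,7)≠  → 1/8 unlike.
Total adjacent occupied pairs: 30; unlike-type pairs: 10.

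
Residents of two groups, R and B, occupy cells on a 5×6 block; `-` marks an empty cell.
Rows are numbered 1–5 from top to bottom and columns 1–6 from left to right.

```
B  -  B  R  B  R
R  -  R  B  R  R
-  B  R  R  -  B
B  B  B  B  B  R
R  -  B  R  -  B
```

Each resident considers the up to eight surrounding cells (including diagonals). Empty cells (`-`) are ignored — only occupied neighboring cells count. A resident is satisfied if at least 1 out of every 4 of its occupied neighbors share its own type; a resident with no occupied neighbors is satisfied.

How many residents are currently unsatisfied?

Row 1: (1,1)B 0/1 not · (1,3)B 1/3 satisfied · (1,4)R 2/5 satisfied · (1,5)B 1/5 not · (1,6)R 2/3 satisfied
Row 2: (2,1)R 0/2 not · (2,3)R 3/6 satisfied · (2,4)B 2/7 satisfied · (2,5)R 4/7 satisfied · (2,6)R 2/4 satisfied
Row 3: (3,2)B 3/6 satisfied · (3,3)R 2/7 satisfied · (3,4)R 3/7 satisfied · (3,6)B 1/4 satisfied
Row 4: (4,1)B 2/3 satisfied · (4,2)B 4/6 satisfied · (4,3)B 4/7 satisfied · (4,4)B 3/6 satisfied · (4,5)B 3/6 satisfied · (4,6)R 0/3 not
Row 5: (5,1)R 0/2 not · (5,3)B 3/4 satisfied · (5,4)R 0/4 not · (5,6)B 1/2 satisfied
Unsatisfied: (1,1), (1,5), (2,1), (4,6), (5,1), (5,4) — 6 in total.

6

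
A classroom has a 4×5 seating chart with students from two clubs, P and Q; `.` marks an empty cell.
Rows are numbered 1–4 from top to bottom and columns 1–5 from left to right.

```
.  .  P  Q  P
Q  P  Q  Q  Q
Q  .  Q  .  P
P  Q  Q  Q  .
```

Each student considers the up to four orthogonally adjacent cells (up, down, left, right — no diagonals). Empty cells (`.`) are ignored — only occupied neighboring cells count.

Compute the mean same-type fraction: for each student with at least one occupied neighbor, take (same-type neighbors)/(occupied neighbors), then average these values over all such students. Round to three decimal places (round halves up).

0.444

Row 1: (1,3)P 0/2 · (1,4)Q 1/3 · (1,5)P 0/2
Row 2: (2,1)Q 1/2 · (2,2)P 0/2 · (2,3)Q 2/4 · (2,4)Q 3/3 · (2,5)Q 1/3
Row 3: (3,1)Q 1/2 · (3,3)Q 2/2 · (3,5)P 0/1
Row 4: (4,1)P 0/2 · (4,2)Q 1/2 · (4,3)Q 3/3 · (4,4)Q 1/1
Sum over 15 students: 0/2 + 1/3 + 0/2 + 1/2 + 0/2 + 2/4 + 3/3 + 1/3 + 1/2 + 2/2 + 0/1 + 0/2 + 1/2 + 3/3 + 1/1 = 20/3; mean = 20/3 ÷ 15 = 4/9 = 0.444444… → 0.444.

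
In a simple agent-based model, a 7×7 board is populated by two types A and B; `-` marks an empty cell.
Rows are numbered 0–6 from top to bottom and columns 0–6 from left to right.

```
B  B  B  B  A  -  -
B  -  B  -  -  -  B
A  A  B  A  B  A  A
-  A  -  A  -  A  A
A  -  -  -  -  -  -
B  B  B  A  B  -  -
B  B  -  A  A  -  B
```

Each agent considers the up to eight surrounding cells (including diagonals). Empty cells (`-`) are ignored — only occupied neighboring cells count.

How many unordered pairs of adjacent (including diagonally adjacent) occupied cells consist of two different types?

Scan each occupied cell's neighbors to the right and below (and the two forward diagonals) so each pair is counted once.
From row 0: 1 unlike of 9 pairs (running 1/9).
From row 1: 6 unlike of 7 pairs (running 7/16).
From row 2: 8 unlike of 17 pairs (running 15/33).
From row 3: 0 unlike of 2 pairs (running 15/35).
From row 4: 2 unlike of 2 pairs (running 17/37).
From row 5: 5 unlike of 14 pairs (running 22/51).
From row 6: 0 unlike of 2 pairs (running 22/53).
Total adjacent occupied pairs: 53; unlike-type pairs: 22.

22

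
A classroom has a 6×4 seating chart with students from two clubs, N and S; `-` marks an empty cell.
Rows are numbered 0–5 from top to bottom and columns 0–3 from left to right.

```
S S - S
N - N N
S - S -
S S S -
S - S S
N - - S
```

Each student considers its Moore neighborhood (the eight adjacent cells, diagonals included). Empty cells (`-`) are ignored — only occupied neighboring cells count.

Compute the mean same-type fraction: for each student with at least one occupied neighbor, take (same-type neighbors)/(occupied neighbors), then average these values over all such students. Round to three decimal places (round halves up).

Row 0: (0,0)S 1/2 · (0,1)S 1/3 · (0,3)S 0/2
Row 1: (1,0)N 0/3 · (1,2)N 1/4 · (1,3)N 1/3
Row 2: (2,0)S 2/3 · (2,2)S 2/4
Row 3: (3,0)S 3/3 · (3,1)S 6/6 · (3,2)S 4/4
Row 4: (4,0)S 2/3 · (4,2)S 4/4 · (4,3)S 3/3
Row 5: (5,0)N 0/1 · (5,3)S 2/2
Sum over 16 students: 1/2 + 1/3 + 0/2 + 0/3 + 1/4 + 1/3 + 2/3 + 2/4 + 3/3 + 6/6 + 4/4 + 2/3 + 4/4 + 3/3 + 0/1 + 2/2 = 37/4; mean = 37/4 ÷ 16 = 37/64 = 0.578125 → 0.578.

0.578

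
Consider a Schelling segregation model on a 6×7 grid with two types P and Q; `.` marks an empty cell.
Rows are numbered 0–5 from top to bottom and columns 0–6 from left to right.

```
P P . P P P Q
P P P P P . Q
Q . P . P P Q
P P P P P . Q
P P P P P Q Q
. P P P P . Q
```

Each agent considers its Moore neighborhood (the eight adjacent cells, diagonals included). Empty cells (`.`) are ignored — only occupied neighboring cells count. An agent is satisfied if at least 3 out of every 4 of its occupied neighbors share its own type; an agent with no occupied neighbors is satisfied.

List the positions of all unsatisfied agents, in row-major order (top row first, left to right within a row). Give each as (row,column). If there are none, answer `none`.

(0,5), (0,6), (1,6), (2,0), (2,5), (2,6), (4,5)

Row 0: (0,0)P 3/3 satisfied · (0,1)P 4/4 satisfied · (0,3)P 4/4 satisfied · (0,4)P 4/4 satisfied · (0,5)P 2/4 not · (0,6)Q 1/2 not
Row 1: (1,0)P 3/4 satisfied · (1,1)P 5/6 satisfied · (1,2)P 5/5 satisfied · (1,3)P 6/6 satisfied · (1,4)P 6/6 satisfied · (1,6)Q 2/4 not
Row 2: (2,0)Q 0/4 not · (2,2)P 6/6 satisfied · (2,4)P 5/5 satisfied · (2,5)P 3/6 not · (2,6)Q 2/3 not
Row 3: (3,0)P 3/4 satisfied · (3,1)P 6/7 satisfied · (3,2)P 6/6 satisfied · (3,3)P 7/7 satisfied · (3,4)P 5/6 satisfied · (3,6)Q 3/4 satisfied
Row 4: (4,0)P 4/4 satisfied · (4,1)P 7/7 satisfied · (4,2)P 8/8 satisfied · (4,3)P 8/8 satisfied · (4,4)P 5/6 satisfied · (4,5)Q 3/6 not · (4,6)Q 3/3 satisfied
Row 5: (5,1)P 4/4 satisfied · (5,2)P 5/5 satisfied · (5,3)P 5/5 satisfied · (5,4)P 3/4 satisfied · (5,6)Q 2/2 satisfied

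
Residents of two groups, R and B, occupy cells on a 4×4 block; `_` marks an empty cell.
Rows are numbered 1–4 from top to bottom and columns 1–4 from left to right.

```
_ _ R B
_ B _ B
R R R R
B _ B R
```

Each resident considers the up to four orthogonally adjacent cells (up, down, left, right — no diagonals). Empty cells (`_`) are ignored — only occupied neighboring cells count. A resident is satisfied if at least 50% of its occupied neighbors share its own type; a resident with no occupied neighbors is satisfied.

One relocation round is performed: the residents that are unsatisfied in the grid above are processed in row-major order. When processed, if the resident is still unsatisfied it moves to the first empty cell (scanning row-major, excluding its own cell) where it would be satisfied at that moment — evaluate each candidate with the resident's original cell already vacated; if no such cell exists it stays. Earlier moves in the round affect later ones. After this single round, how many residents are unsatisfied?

Initially unsatisfied (in order): (1,3), (2,2), (4,1), (4,3).
  (1,3) → (1,1).
  (2,2) → (1,3).
  (4,1) → (1,2).
  (4,3) → (2,2).
Resulting grid:
R B B B
_ B _ B
R R R R
_ _ _ R
Unsatisfied now: (1,1).

1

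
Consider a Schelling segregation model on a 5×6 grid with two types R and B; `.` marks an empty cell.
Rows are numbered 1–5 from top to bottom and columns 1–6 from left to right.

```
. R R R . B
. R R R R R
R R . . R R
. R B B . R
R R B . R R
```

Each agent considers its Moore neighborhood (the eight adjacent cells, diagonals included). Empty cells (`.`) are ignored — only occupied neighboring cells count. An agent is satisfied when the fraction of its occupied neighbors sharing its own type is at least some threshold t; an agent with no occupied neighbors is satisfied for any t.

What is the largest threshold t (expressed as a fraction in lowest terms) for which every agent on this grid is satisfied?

0/1

Row 1: (1,2)R 3/3 · (1,3)R 5/5 · (1,4)R 4/4 · (1,6)B 0/2
Row 2: (2,2)R 5/5 · (2,3)R 6/6 · (2,4)R 5/5 · (2,5)R 5/6 · (2,6)R 3/4
Row 3: (3,1)R 3/3 · (3,2)R 4/5 · (3,5)R 5/6 · (3,6)R 4/4
Row 4: (4,2)R 4/6 · (4,3)B 2/5 · (4,4)B 2/4 · (4,6)R 4/4
Row 5: (5,1)R 2/2 · (5,2)R 2/4 · (5,3)B 2/4 · (5,5)R 2/3 · (5,6)R 2/2
The smallest same-type fraction is 0/2 at (1,6), which reduces to 0/1. Any threshold above that leaves this agent unsatisfied.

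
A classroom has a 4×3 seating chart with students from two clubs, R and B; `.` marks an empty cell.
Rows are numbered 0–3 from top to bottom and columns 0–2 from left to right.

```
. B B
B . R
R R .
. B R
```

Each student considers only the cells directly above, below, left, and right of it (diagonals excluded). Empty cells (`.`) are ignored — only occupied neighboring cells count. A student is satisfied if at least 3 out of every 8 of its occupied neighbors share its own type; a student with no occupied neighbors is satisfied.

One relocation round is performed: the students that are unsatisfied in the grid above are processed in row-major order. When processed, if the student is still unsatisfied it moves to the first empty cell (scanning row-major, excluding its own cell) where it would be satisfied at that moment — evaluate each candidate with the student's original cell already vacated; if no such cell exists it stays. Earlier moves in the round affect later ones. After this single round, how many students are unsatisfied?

Initially unsatisfied (in order): (1,0), (1,2), (3,1), (3,2).
  (1,0) → (0,0).
  (1,2) → (1,0).
  (3,1) → (1,2).
  (3,2): now satisfied by earlier moves; stays.
Resulting grid:
B B B
R . B
R R .
. . R
All satisfied now.

0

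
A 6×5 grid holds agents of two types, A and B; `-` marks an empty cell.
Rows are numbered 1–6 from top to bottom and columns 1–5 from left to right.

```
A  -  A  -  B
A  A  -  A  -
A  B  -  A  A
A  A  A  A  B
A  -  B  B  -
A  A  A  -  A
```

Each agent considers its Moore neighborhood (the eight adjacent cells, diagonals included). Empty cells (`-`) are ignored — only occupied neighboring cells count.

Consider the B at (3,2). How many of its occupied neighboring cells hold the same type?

0

Occupied neighbors of (3,2): (2,1)=A, (2,2)=A, (3,1)=A, (4,1)=A, (4,2)=A, (4,3)=A.
Same type (B): 0 of 6.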